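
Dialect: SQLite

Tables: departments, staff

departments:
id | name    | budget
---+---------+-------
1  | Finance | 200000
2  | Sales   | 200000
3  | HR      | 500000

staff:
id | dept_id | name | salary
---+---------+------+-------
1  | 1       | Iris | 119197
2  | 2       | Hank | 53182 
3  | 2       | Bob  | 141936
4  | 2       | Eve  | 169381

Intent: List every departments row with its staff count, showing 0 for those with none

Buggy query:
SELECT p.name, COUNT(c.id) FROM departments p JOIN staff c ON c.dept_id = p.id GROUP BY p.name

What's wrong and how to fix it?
Bug: An inner join excludes parents with zero children

Fix: Use LEFT JOIN so parents without children still appear (COUNT(c.id) gives 0)

Corrected query:
SELECT p.name, COUNT(c.id) FROM departments p LEFT JOIN staff c ON c.dept_id = p.id GROUP BY p.name

Result:
name    | COUNT(c.id)
--------+------------
Finance | 1          
HR      | 0          
Sales   | 3          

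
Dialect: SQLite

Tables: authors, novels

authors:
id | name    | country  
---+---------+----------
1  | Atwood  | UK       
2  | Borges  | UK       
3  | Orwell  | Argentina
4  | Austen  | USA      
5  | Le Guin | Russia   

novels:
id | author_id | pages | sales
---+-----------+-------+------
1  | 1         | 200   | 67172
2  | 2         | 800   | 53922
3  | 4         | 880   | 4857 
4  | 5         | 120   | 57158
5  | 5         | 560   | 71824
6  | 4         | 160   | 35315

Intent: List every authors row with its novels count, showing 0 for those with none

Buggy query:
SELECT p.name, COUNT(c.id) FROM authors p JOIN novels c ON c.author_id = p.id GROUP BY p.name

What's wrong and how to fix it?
Bug: INNER JOIN drops authors rows that have no matching novels rows

Fix: Use LEFT JOIN so parents without children still appear (COUNT(c.id) gives 0)

Corrected query:
SELECT p.name, COUNT(c.id) FROM authors p LEFT JOIN novels c ON c.author_id = p.id GROUP BY p.name

Result:
name    | COUNT(c.id)
--------+------------
Atwood  | 1          
Austen  | 2          
Borges  | 1          
Le Guin | 2          
Orwell  | 0          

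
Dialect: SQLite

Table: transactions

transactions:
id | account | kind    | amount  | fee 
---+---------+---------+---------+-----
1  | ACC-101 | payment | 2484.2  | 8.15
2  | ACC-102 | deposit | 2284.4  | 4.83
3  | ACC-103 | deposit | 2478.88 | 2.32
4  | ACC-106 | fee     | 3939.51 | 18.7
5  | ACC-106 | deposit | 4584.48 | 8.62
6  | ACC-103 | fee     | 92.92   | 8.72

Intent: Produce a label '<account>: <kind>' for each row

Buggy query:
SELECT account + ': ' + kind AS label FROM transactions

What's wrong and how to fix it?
Bug: '+' is numeric addition; on text columns SQLite converts them to 0 instead of concatenating

Fix: Use the || operator for string concatenation

Corrected query:
SELECT account || ': ' || kind AS label FROM transactions

Result:
label           
----------------
ACC-101: payment
ACC-102: deposit
ACC-103: deposit
ACC-106: fee    
ACC-106: deposit
ACC-103: fee    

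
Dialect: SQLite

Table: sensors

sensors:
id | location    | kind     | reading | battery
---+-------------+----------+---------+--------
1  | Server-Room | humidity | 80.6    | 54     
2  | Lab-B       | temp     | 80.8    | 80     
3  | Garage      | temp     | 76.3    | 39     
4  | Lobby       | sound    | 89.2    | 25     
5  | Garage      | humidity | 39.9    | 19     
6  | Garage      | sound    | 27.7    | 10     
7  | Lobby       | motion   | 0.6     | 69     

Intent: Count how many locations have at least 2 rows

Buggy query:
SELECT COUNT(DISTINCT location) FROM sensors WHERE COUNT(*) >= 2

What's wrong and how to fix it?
Bug: COUNT(*) cannot appear in WHERE; the per-group count doesn't exist yet

Fix: Group first with HAVING COUNT(*) >= 2, then COUNT the resulting groups

Corrected query:
SELECT COUNT(*) FROM (SELECT location FROM sensors GROUP BY location HAVING COUNT(*) >= 2)

Result:
COUNT(*)
--------
2       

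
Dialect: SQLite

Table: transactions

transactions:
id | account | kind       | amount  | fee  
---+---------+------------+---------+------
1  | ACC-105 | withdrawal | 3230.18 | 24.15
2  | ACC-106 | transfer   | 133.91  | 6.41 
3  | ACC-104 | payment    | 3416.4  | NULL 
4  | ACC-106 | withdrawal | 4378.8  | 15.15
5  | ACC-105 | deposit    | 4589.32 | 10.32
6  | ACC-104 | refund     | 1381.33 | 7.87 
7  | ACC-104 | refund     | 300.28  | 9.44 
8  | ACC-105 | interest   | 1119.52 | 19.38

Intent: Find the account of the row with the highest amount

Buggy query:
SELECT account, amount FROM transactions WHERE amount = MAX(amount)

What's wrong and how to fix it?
Bug: WHERE is evaluated per row; an aggregate over the whole table isn't defined there

Fix: Wrap MAX in a scalar subquery so WHERE compares against a single value

Corrected query:
SELECT account, amount FROM transactions WHERE amount = (SELECT MAX(amount) FROM transactions)

Result:
account | amount 
--------+--------
ACC-105 | 4589.32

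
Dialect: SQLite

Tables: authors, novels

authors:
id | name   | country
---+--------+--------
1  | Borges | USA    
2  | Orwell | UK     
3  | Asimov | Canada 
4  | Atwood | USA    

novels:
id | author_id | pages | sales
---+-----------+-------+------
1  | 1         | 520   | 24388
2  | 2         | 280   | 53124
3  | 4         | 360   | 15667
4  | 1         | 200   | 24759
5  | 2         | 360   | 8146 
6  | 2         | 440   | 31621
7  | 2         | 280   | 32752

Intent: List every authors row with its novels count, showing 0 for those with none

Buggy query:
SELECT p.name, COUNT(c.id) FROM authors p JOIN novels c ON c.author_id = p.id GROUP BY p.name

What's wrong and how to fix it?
Bug: INNER JOIN drops authors rows that have no matching novels rows

Fix: Use LEFT JOIN so parents without children still appear (COUNT(c.id) gives 0)

Corrected query:
SELECT p.name, COUNT(c.id) FROM authors p LEFT JOIN novels c ON c.author_id = p.id GROUP BY p.name

Result:
name   | COUNT(c.id)
-------+------------
Asimov | 0          
Atwood | 1          
Borges | 2          
Orwell | 4          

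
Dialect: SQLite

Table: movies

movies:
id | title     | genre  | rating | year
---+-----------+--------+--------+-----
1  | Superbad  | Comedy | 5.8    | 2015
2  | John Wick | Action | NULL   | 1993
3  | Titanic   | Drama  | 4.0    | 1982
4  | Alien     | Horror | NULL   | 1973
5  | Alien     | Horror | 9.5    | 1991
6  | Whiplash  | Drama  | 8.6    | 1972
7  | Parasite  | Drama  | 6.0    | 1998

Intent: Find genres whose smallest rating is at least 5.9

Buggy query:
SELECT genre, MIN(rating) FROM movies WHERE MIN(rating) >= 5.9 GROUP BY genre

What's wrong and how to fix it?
Bug: MIN() in WHERE is a misuse of aggregate

Fix: Use HAVING for the per-group MIN condition

Corrected query:
SELECT genre, MIN(rating) FROM movies GROUP BY genre HAVING MIN(rating) >= 5.9

Result:
genre  | MIN(rating)
-------+------------
Horror | 9.5        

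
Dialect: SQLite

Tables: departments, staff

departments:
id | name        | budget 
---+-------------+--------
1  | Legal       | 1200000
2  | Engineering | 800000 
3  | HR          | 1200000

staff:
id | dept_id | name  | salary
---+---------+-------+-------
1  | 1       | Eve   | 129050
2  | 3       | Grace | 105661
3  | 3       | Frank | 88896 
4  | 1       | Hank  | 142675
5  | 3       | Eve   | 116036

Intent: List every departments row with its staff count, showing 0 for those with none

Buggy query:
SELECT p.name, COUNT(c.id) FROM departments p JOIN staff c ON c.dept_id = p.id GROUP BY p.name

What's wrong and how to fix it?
Bug: An inner join excludes parents with zero children

Fix: Switch to LEFT JOIN to retain unmatched parent rows

Corrected query:
SELECT p.name, COUNT(c.id) FROM departments p LEFT JOIN staff c ON c.dept_id = p.id GROUP BY p.name

Result:
name        | COUNT(c.id)
------------+------------
Engineering | 0          
HR          | 3          
Legal       | 2          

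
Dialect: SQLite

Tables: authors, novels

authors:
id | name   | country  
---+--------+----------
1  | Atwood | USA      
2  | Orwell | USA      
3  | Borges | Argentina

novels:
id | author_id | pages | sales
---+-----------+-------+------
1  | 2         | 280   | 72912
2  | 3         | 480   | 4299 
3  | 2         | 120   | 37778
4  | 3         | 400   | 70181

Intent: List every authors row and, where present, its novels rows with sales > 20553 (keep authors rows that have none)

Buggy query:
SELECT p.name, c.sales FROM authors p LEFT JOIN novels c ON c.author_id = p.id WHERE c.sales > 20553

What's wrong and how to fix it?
Bug: A WHERE condition on the right-hand table after LEFT JOIN drops unmatched parents

Fix: Put 'c.sales > 20553' in the JOIN's ON clause instead of WHERE

Corrected query:
SELECT p.name, c.sales FROM authors p LEFT JOIN novels c ON c.author_id = p.id AND c.sales > 20553

Result:
name   | sales
-------+------
Atwood | NULL 
Orwell | 37778
Orwell | 72912
Borges | 70181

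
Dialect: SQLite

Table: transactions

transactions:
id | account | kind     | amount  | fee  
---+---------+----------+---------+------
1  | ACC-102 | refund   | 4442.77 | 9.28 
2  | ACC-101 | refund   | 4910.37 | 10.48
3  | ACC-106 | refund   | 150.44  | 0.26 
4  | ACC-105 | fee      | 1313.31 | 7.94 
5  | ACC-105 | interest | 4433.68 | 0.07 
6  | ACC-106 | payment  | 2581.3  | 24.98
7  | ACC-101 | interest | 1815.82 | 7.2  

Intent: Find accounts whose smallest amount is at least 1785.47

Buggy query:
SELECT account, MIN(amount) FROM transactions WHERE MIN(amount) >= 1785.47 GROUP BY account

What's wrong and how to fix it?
Bug: MIN() in WHERE is a misuse of aggregate

Fix: Use HAVING for the per-group MIN condition

Corrected query:
SELECT account, MIN(amount) FROM transactions GROUP BY account HAVING MIN(amount) >= 1785.47

Result:
account | MIN(amount)
--------+------------
ACC-101 | 1815.82    
ACC-102 | 4442.77    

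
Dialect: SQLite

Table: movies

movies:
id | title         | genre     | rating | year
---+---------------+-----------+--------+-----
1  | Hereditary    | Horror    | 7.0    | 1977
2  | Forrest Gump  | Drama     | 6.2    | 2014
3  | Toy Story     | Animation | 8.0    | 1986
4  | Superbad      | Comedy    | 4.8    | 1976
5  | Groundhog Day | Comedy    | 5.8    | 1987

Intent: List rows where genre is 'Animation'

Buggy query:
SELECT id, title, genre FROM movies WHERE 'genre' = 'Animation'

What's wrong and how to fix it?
Bug: Single quotes denote string literals in SQL; the column name is being compared as a constant string

Fix: Reference the column as genre without single quotes

Corrected query:
SELECT id, title, genre FROM movies WHERE genre = 'Animation'

Result:
id | title     | genre    
---+-----------+----------
3  | Toy Story | Animation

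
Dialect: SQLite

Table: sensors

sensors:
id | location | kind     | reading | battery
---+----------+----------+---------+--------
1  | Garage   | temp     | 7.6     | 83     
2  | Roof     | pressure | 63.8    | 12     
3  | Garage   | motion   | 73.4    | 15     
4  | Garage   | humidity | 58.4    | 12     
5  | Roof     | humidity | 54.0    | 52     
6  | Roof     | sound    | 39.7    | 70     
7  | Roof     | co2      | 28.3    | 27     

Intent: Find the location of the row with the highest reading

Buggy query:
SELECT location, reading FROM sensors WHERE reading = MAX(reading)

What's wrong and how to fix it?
Bug: WHERE is evaluated per row; an aggregate over the whole table isn't defined there

Fix: Wrap MAX in a scalar subquery so WHERE compares against a single value

Corrected query:
SELECT location, reading FROM sensors WHERE reading = (SELECT MAX(reading) FROM sensors)

Result:
location | reading
---------+--------
Garage   | 73.4   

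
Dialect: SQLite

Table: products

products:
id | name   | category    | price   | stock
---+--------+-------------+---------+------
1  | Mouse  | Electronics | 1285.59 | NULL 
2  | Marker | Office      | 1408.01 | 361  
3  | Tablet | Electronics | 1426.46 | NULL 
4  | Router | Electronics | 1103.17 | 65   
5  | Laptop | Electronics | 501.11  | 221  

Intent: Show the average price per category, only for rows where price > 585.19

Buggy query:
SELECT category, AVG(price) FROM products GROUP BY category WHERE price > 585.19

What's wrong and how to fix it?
Bug: WHERE cannot follow GROUP BY

Fix: Move the WHERE clause before GROUP BY

Corrected query:
SELECT category, AVG(price) FROM products WHERE price > 585.19 GROUP BY category

Result:
category    | AVG(price)
------------+-----------
Electronics | 1271.74   
Office      | 1408.01   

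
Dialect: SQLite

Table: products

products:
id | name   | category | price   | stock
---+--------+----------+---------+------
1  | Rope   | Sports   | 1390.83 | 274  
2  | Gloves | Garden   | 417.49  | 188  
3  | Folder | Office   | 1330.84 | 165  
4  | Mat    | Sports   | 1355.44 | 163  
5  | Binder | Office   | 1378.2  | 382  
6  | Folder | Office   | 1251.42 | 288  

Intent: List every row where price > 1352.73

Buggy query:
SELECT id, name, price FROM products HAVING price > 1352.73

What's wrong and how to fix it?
Bug: HAVING filters the output of aggregation, but this query has no GROUP BY and no aggregate functions, so SQLite rejects it (HAVING clause on a non-aggregate query); the condition here is per row

Fix: Replace HAVING with WHERE since the condition applies to individual rows

Corrected query:
SELECT id, name, price FROM products WHERE price > 1352.73

Result:
id | name   | price  
---+--------+--------
1  | Rope   | 1390.83
4  | Mat    | 1355.44
5  | Binder | 1378.2 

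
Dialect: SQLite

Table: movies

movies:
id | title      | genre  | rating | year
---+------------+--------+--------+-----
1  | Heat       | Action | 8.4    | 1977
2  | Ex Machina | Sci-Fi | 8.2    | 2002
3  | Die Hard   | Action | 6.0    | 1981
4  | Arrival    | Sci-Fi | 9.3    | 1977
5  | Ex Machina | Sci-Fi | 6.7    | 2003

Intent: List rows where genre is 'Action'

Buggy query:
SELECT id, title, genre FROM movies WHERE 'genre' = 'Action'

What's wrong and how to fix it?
Bug: 'genre' in single quotes is a string literal, not the column; the comparison is literal-vs-literal and never true

Fix: Remove the quotes around the column name (or use double quotes for an identifier)

Corrected query:
SELECT id, title, genre FROM movies WHERE genre = 'Action'

Result:
id | title    | genre 
---+----------+-------
1  | Heat     | Action
3  | Die Hard | Action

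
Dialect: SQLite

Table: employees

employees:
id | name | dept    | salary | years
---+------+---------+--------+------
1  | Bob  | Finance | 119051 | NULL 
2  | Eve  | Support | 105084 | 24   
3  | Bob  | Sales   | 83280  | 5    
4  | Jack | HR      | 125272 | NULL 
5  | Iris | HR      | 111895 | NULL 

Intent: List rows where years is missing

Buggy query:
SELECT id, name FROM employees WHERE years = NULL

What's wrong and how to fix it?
Bug: '= NULL' is always unknown in SQL three-valued logic, so no rows match

Fix: Use IS NULL to test for NULL

Corrected query:
SELECT id, name FROM employees WHERE years IS NULL

Result:
id | name
---+-----
1  | Bob 
4  | Jack
5  | Iris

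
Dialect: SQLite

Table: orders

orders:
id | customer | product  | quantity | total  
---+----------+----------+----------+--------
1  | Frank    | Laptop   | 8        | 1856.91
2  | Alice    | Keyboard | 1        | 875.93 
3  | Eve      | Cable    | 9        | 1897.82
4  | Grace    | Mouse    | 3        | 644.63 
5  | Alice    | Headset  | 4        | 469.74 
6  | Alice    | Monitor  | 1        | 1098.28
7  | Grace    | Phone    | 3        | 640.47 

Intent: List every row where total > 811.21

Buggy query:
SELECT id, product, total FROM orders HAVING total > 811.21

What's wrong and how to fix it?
Bug: HAVING filters the output of aggregation, but this query has no GROUP BY and no aggregate functions, so SQLite rejects it (HAVING clause on a non-aggregate query); the condition here is per row

Fix: Replace HAVING with WHERE since the condition applies to individual rows

Corrected query:
SELECT id, product, total FROM orders WHERE total > 811.21

Result:
id | product  | total  
---+----------+--------
1  | Laptop   | 1856.91
2  | Keyboard | 875.93 
3  | Cable    | 1897.82
6  | Monitor  | 1098.28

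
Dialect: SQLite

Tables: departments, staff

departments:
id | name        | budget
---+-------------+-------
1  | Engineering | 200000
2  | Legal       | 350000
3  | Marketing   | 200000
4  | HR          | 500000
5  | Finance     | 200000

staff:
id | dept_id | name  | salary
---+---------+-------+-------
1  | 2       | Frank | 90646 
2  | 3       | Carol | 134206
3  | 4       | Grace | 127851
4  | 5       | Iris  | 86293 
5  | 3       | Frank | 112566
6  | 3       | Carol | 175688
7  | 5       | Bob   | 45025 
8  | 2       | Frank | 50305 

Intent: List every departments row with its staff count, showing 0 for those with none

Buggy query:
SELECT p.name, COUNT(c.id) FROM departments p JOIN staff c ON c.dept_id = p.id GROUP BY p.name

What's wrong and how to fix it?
Bug: INNER JOIN drops departments rows that have no matching staff rows

Fix: Use LEFT JOIN so parents without children still appear (COUNT(c.id) gives 0)

Corrected query:
SELECT p.name, COUNT(c.id) FROM departments p LEFT JOIN staff c ON c.dept_id = p.id GROUP BY p.name

Result:
name        | COUNT(c.id)
------------+------------
Engineering | 0          
Finance     | 2          
HR          | 1          
Legal       | 2          
Marketing   | 3          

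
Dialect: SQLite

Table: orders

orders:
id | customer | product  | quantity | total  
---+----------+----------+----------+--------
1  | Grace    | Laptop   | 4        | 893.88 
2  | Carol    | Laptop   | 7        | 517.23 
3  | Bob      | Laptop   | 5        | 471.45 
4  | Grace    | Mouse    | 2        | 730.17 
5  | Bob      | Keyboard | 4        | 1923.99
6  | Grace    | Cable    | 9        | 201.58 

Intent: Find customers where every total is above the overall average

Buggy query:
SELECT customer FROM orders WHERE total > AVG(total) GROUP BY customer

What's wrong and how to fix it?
Bug: WHERE evaluates per row before aggregation, so AVG() is unavailable

Fix: Use a subquery for AVG and a HAVING MIN(...) filter so the condition holds for every row in the group

Corrected query:
SELECT customer FROM orders GROUP BY customer HAVING MIN(total) > (SELECT AVG(total) FROM orders)

Result:
(no rows)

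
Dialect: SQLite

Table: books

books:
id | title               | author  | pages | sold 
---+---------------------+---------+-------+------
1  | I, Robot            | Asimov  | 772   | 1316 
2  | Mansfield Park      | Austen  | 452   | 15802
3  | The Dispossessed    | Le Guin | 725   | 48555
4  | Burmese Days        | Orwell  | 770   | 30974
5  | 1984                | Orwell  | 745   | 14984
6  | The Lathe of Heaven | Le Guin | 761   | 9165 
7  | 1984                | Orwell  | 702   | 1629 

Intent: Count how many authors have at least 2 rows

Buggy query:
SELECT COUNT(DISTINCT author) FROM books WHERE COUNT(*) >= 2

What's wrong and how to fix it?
Bug: WHERE filters individual rows, not groups, so a group-level COUNT is invalid there

Fix: Group first with HAVING COUNT(*) >= 2, then COUNT the resulting groups

Corrected query:
SELECT COUNT(*) FROM (SELECT author FROM books GROUP BY author HAVING COUNT(*) >= 2)

Result:
COUNT(*)
--------
2       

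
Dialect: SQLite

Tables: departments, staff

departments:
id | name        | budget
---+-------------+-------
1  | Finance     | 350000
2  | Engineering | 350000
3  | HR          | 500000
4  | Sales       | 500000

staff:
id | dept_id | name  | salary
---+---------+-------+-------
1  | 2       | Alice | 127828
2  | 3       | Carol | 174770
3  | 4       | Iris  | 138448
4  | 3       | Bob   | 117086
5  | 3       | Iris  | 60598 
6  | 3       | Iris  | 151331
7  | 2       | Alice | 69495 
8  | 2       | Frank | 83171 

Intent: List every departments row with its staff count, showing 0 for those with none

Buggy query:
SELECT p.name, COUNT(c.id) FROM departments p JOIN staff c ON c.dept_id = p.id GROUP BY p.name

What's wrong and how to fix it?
Bug: INNER JOIN drops departments rows that have no matching staff rows

Fix: Switch to LEFT JOIN to retain unmatched parent rows

Corrected query:
SELECT p.name, COUNT(c.id) FROM departments p LEFT JOIN staff c ON c.dept_id = p.id GROUP BY p.name

Result:
name        | COUNT(c.id)
------------+------------
Engineering | 3          
Finance     | 0          
HR          | 4          
Sales       | 1          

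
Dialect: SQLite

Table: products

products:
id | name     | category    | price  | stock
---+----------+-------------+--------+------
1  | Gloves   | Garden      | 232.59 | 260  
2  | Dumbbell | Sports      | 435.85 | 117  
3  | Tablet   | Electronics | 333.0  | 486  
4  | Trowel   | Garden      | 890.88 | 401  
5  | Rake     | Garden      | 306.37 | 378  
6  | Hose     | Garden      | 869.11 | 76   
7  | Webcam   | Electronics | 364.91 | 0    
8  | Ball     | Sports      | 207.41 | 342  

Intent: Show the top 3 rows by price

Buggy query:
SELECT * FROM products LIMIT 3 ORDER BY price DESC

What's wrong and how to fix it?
Bug: LIMIT must come after ORDER BY

Fix: Sort with ORDER BY, then apply LIMIT

Corrected query:
SELECT * FROM products ORDER BY price DESC LIMIT 3

Result:
id | name     | category | price  | stock
---+----------+----------+--------+------
4  | Trowel   | Garden   | 890.88 | 401  
6  | Hose     | Garden   | 869.11 | 76   
2  | Dumbbell | Sports   | 435.85 | 117  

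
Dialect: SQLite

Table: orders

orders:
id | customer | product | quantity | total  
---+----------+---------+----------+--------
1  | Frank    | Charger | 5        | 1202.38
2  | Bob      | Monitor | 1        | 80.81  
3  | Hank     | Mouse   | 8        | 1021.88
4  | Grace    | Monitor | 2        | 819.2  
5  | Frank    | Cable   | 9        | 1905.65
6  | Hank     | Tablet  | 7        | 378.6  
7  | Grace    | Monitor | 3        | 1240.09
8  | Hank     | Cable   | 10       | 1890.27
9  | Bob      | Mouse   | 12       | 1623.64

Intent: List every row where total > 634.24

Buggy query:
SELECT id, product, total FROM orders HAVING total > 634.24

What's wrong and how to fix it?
Bug: This is a non-aggregate query (no GROUP BY, no aggregates), so in SQLite the HAVING clause is invalid here; a row-level condition belongs in WHERE

Fix: Use WHERE for row-level filtering

Corrected query:
SELECT id, product, total FROM orders WHERE total > 634.24

Result:
id | product | total  
---+---------+--------
1  | Charger | 1202.38
3  | Mouse   | 1021.88
4  | Monitor | 819.2  
5  | Cable   | 1905.65
7  | Monitor | 1240.09
8  | Cable   | 1890.27
9  | Mouse   | 1623.64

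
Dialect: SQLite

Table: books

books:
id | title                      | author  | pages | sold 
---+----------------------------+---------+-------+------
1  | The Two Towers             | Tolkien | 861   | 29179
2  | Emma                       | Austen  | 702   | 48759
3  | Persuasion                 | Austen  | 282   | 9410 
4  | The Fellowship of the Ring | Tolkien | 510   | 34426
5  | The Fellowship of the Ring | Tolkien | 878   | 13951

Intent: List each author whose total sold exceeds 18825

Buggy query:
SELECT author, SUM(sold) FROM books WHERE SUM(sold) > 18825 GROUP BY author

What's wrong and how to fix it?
Bug: WHERE runs before GROUP BY, so aggregates aren't available there

Fix: Move the aggregate condition to a HAVING clause

Corrected query:
SELECT author, SUM(sold) FROM books GROUP BY author HAVING SUM(sold) > 18825

Result:
author  | SUM(sold)
--------+----------
Austen  | 58169    
Tolkien | 77556    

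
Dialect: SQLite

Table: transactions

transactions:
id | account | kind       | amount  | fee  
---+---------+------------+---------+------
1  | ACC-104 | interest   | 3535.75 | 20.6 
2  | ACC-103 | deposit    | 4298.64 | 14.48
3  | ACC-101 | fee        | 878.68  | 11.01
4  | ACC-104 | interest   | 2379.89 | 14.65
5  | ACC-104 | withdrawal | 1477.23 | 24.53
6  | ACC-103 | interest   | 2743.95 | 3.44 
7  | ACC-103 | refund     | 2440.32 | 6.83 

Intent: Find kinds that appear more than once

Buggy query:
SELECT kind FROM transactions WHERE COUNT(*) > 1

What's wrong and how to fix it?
Bug: WHERE can't reference COUNT(*); aggregates are computed after WHERE

Fix: GROUP BY kind, then filter groups with HAVING COUNT(*) > 1

Corrected query:
SELECT kind FROM transactions GROUP BY kind HAVING COUNT(*) > 1

Result:
kind    
--------
interest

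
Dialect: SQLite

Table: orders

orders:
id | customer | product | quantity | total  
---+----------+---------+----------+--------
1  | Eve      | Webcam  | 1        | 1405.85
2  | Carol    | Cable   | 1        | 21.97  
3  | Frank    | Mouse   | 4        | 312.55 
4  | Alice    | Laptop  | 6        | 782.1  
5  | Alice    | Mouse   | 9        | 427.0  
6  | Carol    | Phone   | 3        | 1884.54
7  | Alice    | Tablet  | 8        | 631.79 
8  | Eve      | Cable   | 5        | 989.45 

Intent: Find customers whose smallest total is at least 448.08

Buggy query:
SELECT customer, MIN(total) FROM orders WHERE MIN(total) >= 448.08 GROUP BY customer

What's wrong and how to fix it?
Bug: Aggregates like MIN are computed per group after WHERE runs

Fix: Use HAVING for the per-group MIN condition

Corrected query:
SELECT customer, MIN(total) FROM orders GROUP BY customer HAVING MIN(total) >= 448.08

Result:
customer | MIN(total)
---------+-----------
Eve      | 989.45    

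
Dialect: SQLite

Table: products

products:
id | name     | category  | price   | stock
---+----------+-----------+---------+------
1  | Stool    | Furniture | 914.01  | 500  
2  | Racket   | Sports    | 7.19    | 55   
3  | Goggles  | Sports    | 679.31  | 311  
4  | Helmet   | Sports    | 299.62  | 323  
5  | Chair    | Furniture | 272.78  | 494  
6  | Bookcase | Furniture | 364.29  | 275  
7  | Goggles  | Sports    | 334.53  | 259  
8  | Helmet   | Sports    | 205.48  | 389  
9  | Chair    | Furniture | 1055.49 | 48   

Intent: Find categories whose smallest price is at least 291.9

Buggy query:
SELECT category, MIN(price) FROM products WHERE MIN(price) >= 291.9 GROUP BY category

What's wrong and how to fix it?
Bug: MIN() in WHERE is a misuse of aggregate

Fix: Use HAVING for the per-group MIN condition

Corrected query:
SELECT category, MIN(price) FROM products GROUP BY category HAVING MIN(price) >= 291.9

Result:
(no rows)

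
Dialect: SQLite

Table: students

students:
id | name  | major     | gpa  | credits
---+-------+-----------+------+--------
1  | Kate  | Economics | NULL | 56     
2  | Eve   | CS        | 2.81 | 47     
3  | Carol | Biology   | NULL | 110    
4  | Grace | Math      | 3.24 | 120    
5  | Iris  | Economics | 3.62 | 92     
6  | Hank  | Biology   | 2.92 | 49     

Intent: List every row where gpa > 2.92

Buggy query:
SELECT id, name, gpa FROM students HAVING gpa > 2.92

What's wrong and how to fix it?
Bug: HAVING filters the output of aggregation, but this query has no GROUP BY and no aggregate functions, so SQLite rejects it (HAVING clause on a non-aggregate query); the condition here is per row

Fix: Replace HAVING with WHERE since the condition applies to individual rows

Corrected query:
SELECT id, name, gpa FROM students WHERE gpa > 2.92

Result:
id | name  | gpa 
---+-------+-----
4  | Grace | 3.24
5  | Iris  | 3.62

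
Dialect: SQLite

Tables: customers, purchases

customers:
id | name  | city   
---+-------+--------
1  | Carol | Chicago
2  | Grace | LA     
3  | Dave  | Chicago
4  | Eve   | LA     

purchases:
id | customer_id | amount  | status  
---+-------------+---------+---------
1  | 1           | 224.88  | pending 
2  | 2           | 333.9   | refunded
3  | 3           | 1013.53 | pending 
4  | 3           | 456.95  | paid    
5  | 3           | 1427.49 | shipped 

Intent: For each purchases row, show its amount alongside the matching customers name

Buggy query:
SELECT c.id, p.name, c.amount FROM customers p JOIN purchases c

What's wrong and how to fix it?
Bug: JOIN with no ON clause produces a cartesian product; every purchases row pairs with every customers row

Fix: Add ON c.customer_id = p.id to the JOIN

Corrected query:
SELECT c.id, p.name, c.amount FROM customers p JOIN purchases c ON c.customer_id = p.id

Result:
id | name  | amount 
---+-------+--------
1  | Carol | 224.88 
2  | Grace | 333.9  
3  | Dave  | 1013.53
4  | Dave  | 456.95 
5  | Dave  | 1427.49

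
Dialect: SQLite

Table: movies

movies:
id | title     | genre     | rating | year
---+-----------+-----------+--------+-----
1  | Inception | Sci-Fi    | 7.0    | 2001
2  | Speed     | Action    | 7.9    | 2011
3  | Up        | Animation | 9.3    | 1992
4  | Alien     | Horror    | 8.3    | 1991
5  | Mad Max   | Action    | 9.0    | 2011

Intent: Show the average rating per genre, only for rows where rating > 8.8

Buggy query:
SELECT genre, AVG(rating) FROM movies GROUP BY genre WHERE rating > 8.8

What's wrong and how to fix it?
Bug: Row-level WHERE must come before GROUP BY in the clause order

Fix: Place WHERE between FROM and GROUP BY

Corrected query:
SELECT genre, AVG(rating) FROM movies WHERE rating > 8.8 GROUP BY genre

Result:
genre     | AVG(rating)
----------+------------
Action    | 9          
Animation | 9.3        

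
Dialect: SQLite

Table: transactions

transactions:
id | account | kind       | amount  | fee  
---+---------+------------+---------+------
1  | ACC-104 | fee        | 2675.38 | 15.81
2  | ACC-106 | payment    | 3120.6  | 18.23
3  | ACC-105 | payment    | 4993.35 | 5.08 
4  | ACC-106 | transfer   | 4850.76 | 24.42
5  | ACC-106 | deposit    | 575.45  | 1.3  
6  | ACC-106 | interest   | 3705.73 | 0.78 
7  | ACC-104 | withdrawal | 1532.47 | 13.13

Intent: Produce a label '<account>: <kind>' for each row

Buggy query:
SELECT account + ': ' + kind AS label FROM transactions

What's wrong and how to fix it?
Bug: '+' is numeric addition; on text columns SQLite converts them to 0 instead of concatenating

Fix: Replace + with || to concatenate text

Corrected query:
SELECT account || ': ' || kind AS label FROM transactions

Result:
label              
-------------------
ACC-104: fee       
ACC-106: payment   
ACC-105: payment   
ACC-106: transfer  
ACC-106: deposit   
ACC-106: interest  
ACC-104: withdrawal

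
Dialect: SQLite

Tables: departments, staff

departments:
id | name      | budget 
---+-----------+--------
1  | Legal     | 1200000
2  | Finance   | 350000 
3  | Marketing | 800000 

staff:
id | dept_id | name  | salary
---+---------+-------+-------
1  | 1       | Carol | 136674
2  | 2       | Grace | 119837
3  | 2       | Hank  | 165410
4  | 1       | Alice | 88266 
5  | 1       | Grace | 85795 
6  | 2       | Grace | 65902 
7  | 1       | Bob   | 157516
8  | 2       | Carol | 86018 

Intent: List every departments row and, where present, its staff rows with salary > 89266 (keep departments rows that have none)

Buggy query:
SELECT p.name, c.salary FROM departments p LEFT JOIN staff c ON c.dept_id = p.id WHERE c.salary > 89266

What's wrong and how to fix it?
Bug: A WHERE condition on the right-hand table after LEFT JOIN drops unmatched parents

Fix: Move the right-table condition into the ON clause so unmatched parents are kept

Corrected query:
SELECT p.name, c.salary FROM departments p LEFT JOIN staff c ON c.dept_id = p.id AND c.salary > 89266

Result:
name      | salary
----------+-------
Legal     | 136674
Legal     | 157516
Finance   | 119837
Finance   | 165410
Marketing | NULL  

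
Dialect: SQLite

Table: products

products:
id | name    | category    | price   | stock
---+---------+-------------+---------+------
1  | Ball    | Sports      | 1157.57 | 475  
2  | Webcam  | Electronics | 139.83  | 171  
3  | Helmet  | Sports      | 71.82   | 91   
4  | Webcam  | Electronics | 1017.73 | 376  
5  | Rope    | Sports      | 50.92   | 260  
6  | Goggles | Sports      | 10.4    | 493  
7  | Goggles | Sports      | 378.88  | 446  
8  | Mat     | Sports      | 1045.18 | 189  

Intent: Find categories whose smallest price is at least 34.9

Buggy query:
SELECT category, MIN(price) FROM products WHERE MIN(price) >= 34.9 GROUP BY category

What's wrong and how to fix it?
Bug: Aggregates like MIN are computed per group after WHERE runs

Fix: Replace WHERE with HAVING after the GROUP BY

Corrected query:
SELECT category, MIN(price) FROM products GROUP BY category HAVING MIN(price) >= 34.9

Result:
category    | MIN(price)
------------+-----------
Electronics | 139.83    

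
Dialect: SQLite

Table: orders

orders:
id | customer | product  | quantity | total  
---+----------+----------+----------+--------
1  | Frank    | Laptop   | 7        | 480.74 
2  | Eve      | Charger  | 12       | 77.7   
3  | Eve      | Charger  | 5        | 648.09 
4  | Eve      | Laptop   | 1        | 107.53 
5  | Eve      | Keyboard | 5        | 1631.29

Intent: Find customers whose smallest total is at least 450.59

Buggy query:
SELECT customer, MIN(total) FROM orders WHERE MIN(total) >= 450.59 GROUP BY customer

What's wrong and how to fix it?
Bug: MIN() in WHERE is a misuse of aggregate

Fix: Use HAVING for the per-group MIN condition

Corrected query:
SELECT customer, MIN(total) FROM orders GROUP BY customer HAVING MIN(total) >= 450.59

Result:
customer | MIN(total)
---------+-----------
Frank    | 480.74    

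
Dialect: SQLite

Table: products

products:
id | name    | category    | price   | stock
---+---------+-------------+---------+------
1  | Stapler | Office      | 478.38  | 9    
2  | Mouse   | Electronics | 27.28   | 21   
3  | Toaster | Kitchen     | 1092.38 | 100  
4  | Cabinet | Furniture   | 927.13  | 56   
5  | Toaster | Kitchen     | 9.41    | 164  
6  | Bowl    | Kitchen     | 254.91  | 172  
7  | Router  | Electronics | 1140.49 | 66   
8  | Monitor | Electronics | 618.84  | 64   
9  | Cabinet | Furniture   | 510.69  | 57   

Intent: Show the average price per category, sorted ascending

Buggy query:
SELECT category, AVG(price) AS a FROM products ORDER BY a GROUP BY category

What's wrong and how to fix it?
Bug: GROUP BY must precede ORDER BY

Fix: Reorder: SELECT … FROM … GROUP BY … ORDER BY …

Corrected query:
SELECT category, AVG(price) AS a FROM products GROUP BY category ORDER BY a

Result:
category    | a         
------------+-----------
Kitchen     | 452.233333
Office      | 478.38    
Electronics | 595.536667
Furniture   | 718.91    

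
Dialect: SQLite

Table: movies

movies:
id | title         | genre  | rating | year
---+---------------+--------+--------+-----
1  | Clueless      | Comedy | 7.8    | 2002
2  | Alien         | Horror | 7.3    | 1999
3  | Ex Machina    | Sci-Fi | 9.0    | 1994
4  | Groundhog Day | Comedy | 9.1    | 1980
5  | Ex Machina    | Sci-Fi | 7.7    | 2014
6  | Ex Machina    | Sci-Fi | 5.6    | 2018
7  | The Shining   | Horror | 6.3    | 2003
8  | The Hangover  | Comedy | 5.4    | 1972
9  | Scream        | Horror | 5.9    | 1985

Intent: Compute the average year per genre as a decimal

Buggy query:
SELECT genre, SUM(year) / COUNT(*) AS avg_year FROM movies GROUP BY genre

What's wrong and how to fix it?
Bug: Both operands are integers, so '/' performs integer division and truncates

Fix: Cast one side to REAL so the division keeps the fractional part

Corrected query:
SELECT genre, SUM(year) * 1.0 / COUNT(*) AS avg_year FROM movies GROUP BY genre

Result:
genre  | avg_year   
-------+------------
Comedy | 1984.666667
Horror | 1995.666667
Sci-Fi | 2008.666667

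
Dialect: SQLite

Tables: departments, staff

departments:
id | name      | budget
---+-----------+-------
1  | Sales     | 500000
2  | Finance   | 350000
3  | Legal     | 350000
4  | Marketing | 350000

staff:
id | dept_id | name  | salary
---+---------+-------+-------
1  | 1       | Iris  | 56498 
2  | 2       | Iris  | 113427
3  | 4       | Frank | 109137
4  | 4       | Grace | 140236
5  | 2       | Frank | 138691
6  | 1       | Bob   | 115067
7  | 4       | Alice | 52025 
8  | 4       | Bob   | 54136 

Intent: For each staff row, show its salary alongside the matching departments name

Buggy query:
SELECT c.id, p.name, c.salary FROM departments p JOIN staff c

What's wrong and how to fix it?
Bug: JOIN with no ON clause produces a cartesian product; every staff row pairs with every departments row

Fix: Add ON c.dept_id = p.id to the JOIN

Corrected query:
SELECT c.id, p.name, c.salary FROM departments p JOIN staff c ON c.dept_id = p.id

Result:
id | name      | salary
---+-----------+-------
1  | Sales     | 56498 
2  | Finance   | 113427
3  | Marketing | 109137
4  | Marketing | 140236
5  | Finance   | 138691
6  | Sales     | 115067
7  | Marketing | 52025 
8  | Marketing | 54136 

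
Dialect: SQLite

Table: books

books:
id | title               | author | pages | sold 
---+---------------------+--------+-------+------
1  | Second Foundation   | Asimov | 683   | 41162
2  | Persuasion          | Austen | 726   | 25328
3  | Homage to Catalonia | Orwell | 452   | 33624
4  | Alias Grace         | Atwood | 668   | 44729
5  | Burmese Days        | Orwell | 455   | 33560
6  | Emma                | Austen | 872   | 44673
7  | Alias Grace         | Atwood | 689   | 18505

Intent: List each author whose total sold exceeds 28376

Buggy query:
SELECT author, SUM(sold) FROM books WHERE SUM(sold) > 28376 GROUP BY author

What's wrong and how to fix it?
Bug: SUM(sold) is an aggregate, but WHERE filters rows before aggregation

Fix: Move the aggregate condition to a HAVING clause

Corrected query:
SELECT author, SUM(sold) FROM books GROUP BY author HAVING SUM(sold) > 28376

Result:
author | SUM(sold)
-------+----------
Asimov | 41162    
Atwood | 63234    
Austen | 70001    
Orwell | 67184    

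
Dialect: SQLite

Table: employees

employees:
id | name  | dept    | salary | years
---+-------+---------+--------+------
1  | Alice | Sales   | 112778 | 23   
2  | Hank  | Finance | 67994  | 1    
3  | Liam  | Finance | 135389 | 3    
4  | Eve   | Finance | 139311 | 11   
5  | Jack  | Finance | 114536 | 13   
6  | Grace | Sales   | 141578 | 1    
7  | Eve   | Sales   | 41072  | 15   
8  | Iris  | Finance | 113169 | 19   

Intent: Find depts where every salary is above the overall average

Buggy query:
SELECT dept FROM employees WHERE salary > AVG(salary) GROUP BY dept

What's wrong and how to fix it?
Bug: WHERE evaluates per row before aggregation, so AVG() is unavailable

Fix: Compute the overall average in a scalar subquery and compare each group's MIN against it in HAVING

Corrected query:
SELECT dept FROM employees GROUP BY dept HAVING MIN(salary) > (SELECT AVG(salary) FROM employees)

Result:
(no rows)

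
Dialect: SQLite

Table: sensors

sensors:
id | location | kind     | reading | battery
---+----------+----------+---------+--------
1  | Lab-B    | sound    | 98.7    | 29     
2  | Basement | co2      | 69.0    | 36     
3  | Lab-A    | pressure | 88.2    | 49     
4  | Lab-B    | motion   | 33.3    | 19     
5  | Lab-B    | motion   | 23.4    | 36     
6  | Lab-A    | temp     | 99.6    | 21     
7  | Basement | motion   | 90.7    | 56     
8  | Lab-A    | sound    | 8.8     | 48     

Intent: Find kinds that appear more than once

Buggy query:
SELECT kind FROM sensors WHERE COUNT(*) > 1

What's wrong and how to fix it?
Bug: WHERE can't reference COUNT(*); aggregates are computed after WHERE

Fix: Group first, then use HAVING for the count condition

Corrected query:
SELECT kind FROM sensors GROUP BY kind HAVING COUNT(*) > 1

Result:
kind  
------
motion
sound 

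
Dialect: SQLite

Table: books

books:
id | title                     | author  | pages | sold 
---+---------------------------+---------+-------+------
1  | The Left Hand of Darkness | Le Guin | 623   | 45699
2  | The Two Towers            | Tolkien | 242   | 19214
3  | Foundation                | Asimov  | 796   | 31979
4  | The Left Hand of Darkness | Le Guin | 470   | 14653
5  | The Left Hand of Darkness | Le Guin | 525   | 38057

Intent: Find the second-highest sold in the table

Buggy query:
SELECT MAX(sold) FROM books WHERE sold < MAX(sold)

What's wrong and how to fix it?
Bug: The inner MAX is an aggregate inside WHERE, which is not allowed

Fix: Compute the overall MAX in a subquery, then take MAX of rows below it

Corrected query:
SELECT MAX(sold) FROM books WHERE sold < (SELECT MAX(sold) FROM books)

Result:
MAX(sold)
---------
38057    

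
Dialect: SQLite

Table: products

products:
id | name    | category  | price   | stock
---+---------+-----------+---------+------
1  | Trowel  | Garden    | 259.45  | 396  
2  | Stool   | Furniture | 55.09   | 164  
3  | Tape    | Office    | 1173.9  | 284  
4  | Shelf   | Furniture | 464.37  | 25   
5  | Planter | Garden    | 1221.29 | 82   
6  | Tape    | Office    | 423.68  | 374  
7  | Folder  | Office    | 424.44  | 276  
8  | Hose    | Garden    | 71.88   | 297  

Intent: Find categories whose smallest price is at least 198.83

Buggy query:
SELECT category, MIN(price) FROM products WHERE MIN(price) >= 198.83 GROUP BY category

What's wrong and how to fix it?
Bug: MIN() in WHERE is a misuse of aggregate

Fix: Replace WHERE with HAVING after the GROUP BY

Corrected query:
SELECT category, MIN(price) FROM products GROUP BY category HAVING MIN(price) >= 198.83

Result:
category | MIN(price)
---------+-----------
Office   | 423.68    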